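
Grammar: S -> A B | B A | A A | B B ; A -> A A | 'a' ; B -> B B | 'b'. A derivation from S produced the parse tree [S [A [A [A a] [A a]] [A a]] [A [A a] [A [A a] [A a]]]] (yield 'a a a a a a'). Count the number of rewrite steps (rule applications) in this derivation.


Every bracketed nonterminal node [X ...] in the tree is produced by exactly one rule application.
Reading the tree off as a leftmost derivation:
  Step 1: S  =>  A A   (applied S -> A A)
  Step 2: A A  =>  A A A   (applied A -> A A)
  Step 3: A A A  =>  A A A A   (applied A -> A A)
  Step 4: A A A A  =>  a A A A   (applied A -> a)
  Step 5: a A A A  =>  a a A A   (applied A -> a)
  Step 6: a a A A  =>  a a a A   (applied A -> a)
  Step 7: a a a A  =>  a a a A A   (applied A -> A A)
  Step 8: a a a A A  =>  a a a a A   (applied A -> a)
  Step 9: a a a a A  =>  a a a a A A   (applied A -> A A)
  Step 10: a a a a A A  =>  a a a a a A   (applied A -> a)
  Step 11: a a a a a A  =>  a a a a a a   (applied A -> a)
Final yield: a a a a a a
Total rewrite steps: 11

11


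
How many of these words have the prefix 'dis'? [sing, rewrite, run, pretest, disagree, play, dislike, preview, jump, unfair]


Checking each word for prefix 'dis':
  'sing' -> no (count: 0)
  'rewrite' -> no (count: 0)
  'run' -> no (count: 0)
  'pretest' -> no (count: 0)
  'disagree' -> YES, starts with 'dis' (count: 1)
  'play' -> no (count: 1)
  'dislike' -> YES, starts with 'dis' (count: 2)
  'preview' -> no (count: 2)
  'jump' -> no (count: 2)
  'unfair' -> no (count: 2)
Total with prefix 'dis': 2

2


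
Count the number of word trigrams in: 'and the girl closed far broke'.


Word trigrams from [6] words:
  Trigram 1: (and the girl)
  Trigram 2: (the girl closed)
  Trigram 3: (girl closed far)
  Trigram 4: (closed far broke)
Total word trigrams: 6 - 2 = 4

4


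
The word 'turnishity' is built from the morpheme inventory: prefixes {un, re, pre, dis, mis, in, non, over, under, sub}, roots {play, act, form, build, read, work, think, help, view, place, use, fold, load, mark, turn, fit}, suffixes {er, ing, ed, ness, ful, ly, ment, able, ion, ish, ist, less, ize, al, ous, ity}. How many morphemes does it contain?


Segmenting 'turnishity' against the inventory:
  'turn' -> root (morpheme 1)
  'ish' -> suffix (morpheme 2)
  'ity' -> suffix (morpheme 3)
Total morphemes: 3

3


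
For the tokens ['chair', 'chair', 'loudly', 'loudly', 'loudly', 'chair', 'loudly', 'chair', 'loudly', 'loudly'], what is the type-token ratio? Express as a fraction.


Tokens: 10
Unique types: ('chair', 'loudly') = 2
TTR = 2/10
Simplify: divide both by 2 -> 1/5
TTR = 1/5

1/5


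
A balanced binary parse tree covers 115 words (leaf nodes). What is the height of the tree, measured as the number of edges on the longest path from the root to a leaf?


In a balanced binary tree with n leaves the deepest leaf is ceil(log2(n)) edges below the root.
log2(115) = 6.8455
ceil(6.8455) = 7
height (edges) = 7

7


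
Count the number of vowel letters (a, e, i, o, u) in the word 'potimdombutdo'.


Scanning each character of 'potimdombutdo':
  Position 1: 'p' -> consonant (running count: 0)
  Position 2: 'o' -> vowel (running count: 1)
  Position 3: 't' -> consonant (running count: 1)
  Position 4: 'i' -> vowel (running count: 2)
  Position 5: 'm' -> consonant (running count: 2)
  Position 6: 'd' -> consonant (running count: 2)
  Position 7: 'o' -> vowel (running count: 3)
  Position 8: 'm' -> consonant (running count: 3)
  Position 9: 'b' -> consonant (running count: 3)
  Position 10: 'u' -> vowel (running count: 4)
  Position 11: 't' -> consonant (running count: 4)
  Position 12: 'd' -> consonant (running count: 4)
  Position 13: 'o' -> vowel (running count: 5)
Total vowels: 5

5


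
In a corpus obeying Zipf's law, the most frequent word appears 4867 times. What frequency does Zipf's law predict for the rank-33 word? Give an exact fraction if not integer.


Zipf's law: freq(rank) = f1 / rank
f1 = 4867, rank = 33
freq = 4867 / 33
GCD(4867, 33) = 1
Simplified: 4867/33

4867/33


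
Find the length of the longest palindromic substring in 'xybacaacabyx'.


Scanning 'xybacaacabyx' for palindromic substrings.
Substring at positions 0-11: 'xybacaacabyx'.
Check: reverse('xybacaacabyx') = 'xybacaacabyx' -> palindrome confirmed.
No longer palindromic substring exists; longest length = 12

12


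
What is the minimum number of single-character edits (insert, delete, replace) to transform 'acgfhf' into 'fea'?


Building DP table for s1='acgfhf' (len 6) and s2='fea' (len 3):
       f  e  a
    0  1  2  3
  a 1  1  2  2
  c 2  2  2  3
  g 3  3  3  3
  f 4  3  4  4
  h 5  4  4  5
  f 6  5  5  5
Edit distance = dp[6][3] = 5

5


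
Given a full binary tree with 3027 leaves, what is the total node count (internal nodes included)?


Leaf nodes (terminals): 3027
Internal nodes = n - 1 = 3027 - 1 = 3026
Total = leaves + internal = 3027 + 3026 = 6053

6053


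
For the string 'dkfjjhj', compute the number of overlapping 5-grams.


String 'dkfjjhj' has length L = 7.
Number of overlapping n-grams = L - n + 1
Substituting: 7 - 5 + 1 = 3

3


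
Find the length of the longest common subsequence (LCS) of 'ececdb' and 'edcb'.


DP table for LCS of 'ececdb' and 'edcb':
       e  d  c  b
    0  0  0  0  0
  e 0  1  1  1  1
  c 0  1  1  2  2
  e 0  1  1  2  2
  c 0  1  1  2  2
  d 0  1  2  2  2
  b 0  1  2  2  3
LCS: 'ecb'
LCS length = 3

3


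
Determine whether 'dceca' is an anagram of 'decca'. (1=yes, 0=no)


Sort characters of 'dceca': 'accde'
Sort characters of 'decca': 'accde'
Sorted forms match -> they ARE anagrams
Result: 1

1


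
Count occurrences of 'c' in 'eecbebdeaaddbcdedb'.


Scanning 'eecbebdeaaddbcdedb' for 'c':
  Position 2: 'c' -> MATCH (count: 1)
  Position 13: 'c' -> MATCH (count: 2)
Total occurrences of 'c': 2

2


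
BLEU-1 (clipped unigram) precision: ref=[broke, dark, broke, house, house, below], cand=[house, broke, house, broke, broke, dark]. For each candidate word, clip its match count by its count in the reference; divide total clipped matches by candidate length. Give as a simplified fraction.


Reference word counts: {'below': 1, 'broke': 2, 'dark': 1, 'house': 2}
Checking each candidate word (with clipping):
  'house' -> in reference (ref count 2, used 1/2) -> match (matches: 1)
  'broke' -> in reference (ref count 2, used 1/2) -> match (matches: 2)
  'house' -> in reference (ref count 2, used 2/2) -> match (matches: 3)
  'broke' -> in reference (ref count 2, used 2/2) -> match (matches: 4)
  'broke' -> ref count 2 already used up (2/2) -> clipped, no match (matches: 4)
  'dark' -> in reference (ref count 1, used 1/1) -> match (matches: 5)
Clipped matches: 5, Candidate length: 6
Precision = 5/6

5/6


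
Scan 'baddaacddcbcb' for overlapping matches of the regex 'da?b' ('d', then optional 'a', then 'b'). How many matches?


Pattern: da?b means 'd', then optional 'a', then 'b'.
Scanning 'baddaacddcbcb' position-by-position:
  Pos 0: window 'bad' -> no
  Pos 1: window 'add' -> no
  Pos 2: window 'dda' -> no
  Pos 3: window 'daa' -> no
  Pos 4: window 'aac' -> no
  Pos 5: window 'acd' -> no
  Pos 6: window 'cdd' -> no
  Pos 7: window 'ddc' -> no
  Pos 8: window 'dcb' -> no
  Pos 9: window 'cbc' -> no
  Pos 10: window 'bcb' -> no
  Pos 11: window 'cb' -> no
  Pos 12: window 'b' -> no
Total matches: 0

0


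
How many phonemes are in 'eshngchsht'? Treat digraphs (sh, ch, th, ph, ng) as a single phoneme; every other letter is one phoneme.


Parsing 'eshngchsht' greedily, digraphs first:
  'e' -> vowel phoneme (phonemes so far: 1)
  'sh' -> digraph (1 consonant phoneme) (phonemes so far: 2)
  'ng' -> digraph (1 consonant phoneme) (phonemes so far: 3)
  'ch' -> digraph (1 consonant phoneme) (phonemes so far: 4)
  'sh' -> digraph (1 consonant phoneme) (phonemes so far: 5)
  't' -> consonant phoneme (phonemes so far: 6)
Total phonemes: 6

6


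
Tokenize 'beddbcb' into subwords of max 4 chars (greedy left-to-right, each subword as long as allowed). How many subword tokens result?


'beddbcb' has 7 characters.
Chunking with max size 4:
  Chunk 1: 'bedd' (positions 0-3)
  Chunk 2: 'bcb' (positions 4-6)
Total chunks: ceil(7 / 4) = 2

2


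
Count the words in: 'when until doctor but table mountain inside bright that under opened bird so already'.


Counting words by splitting on spaces:
  Word 1: 'when'
  Word 2: 'until'
  Word 3: 'doctor'
  Word 4: 'but'
  Word 5: 'table'
  Word 6: 'mountain'
  Word 7: 'inside'
  Word 8: 'bright'
  Word 9: 'that'
  Word 10: 'under'
  Word 11: 'opened'
  Word 12: 'bird'
  Word 13: 'so'
  Word 14: 'already'
Total words: 14

14


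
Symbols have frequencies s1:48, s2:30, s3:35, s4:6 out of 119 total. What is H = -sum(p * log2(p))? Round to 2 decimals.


Computing entropy H = -sum(p_i * log2(p_i)):
  s1: p = 48/119 = 0.4034, -p*log2(p) = 0.5283
  s2: p = 30/119 = 0.2521, -p*log2(p) = 0.5012
  s3: p = 35/119 = 0.2941, -p*log2(p) = 0.5193
  s4: p = 6/119 = 0.0504, -p*log2(p) = 0.2173
H = sum of terms = 1.7661
Rounded to 2 decimals: 1.77

1.77


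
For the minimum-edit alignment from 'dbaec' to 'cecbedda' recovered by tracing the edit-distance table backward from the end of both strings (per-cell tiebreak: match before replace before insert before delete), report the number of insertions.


Edit distance = 7. Backtracking from cell (5, 8) with preference match > replace > insert > delete,
then listing the resulting alignment 'dbaec' -> 'cecbedda' left to right:
  Step 1: insert 'c' [insertion #1]
  Step 2: insert 'e' [insertion #2]
  Step 3: replace d->c
  Step 4: keep 'b'
  Step 5: insert 'e' [insertion #3]
  Step 6: replace a->d
  Step 7: replace e->d
  Step 8: replace c->a
Total insertions: 3

3


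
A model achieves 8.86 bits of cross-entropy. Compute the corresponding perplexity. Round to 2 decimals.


Perplexity formula: PP = 2^H
H = 8.86
PP = 2^8.86
Decompose: 2^8.86 = 2^8 * 2^0.86
2^8 = 256, 2^0.86 ~ 1.8150383
PP ~ 256 * 1.8150383 = 464.6498048
Rounded to 2 decimals: 464.65

464.65


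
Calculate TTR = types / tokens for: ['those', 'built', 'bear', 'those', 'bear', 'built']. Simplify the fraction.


Tokens: 6
Unique types: ('bear', 'built', 'those') = 3
TTR = 3/6
Simplify: divide both by 3 -> 1/2
TTR = 1/2

1/2


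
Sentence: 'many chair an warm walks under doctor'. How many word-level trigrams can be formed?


Word trigrams from [7] words:
  Trigram 1: (many chair an)
  Trigram 2: (chair an warm)
  Trigram 3: (an warm walks)
  Trigram 4: (warm walks under)
  Trigram 5: (walks under doctor)
Total word trigrams: 7 - 2 = 5

5


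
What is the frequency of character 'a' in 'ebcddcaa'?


Scanning 'ebcddcaa' for 'a':
  Position 6: 'a' -> MATCH (count: 1)
  Position 7: 'a' -> MATCH (count: 2)
Total occurrences of 'a': 2

2


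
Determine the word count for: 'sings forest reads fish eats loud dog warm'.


Counting words by splitting on spaces:
  Word 1: 'sings'
  Word 2: 'forest'
  Word 3: 'reads'
  Word 4: 'fish'
  Word 5: 'eats'
  Word 6: 'loud'
  Word 7: 'dog'
  Word 8: 'warm'
Total words: 8

8


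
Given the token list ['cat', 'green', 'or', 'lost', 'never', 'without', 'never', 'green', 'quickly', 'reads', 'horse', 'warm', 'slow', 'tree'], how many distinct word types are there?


Listing all tokens and tracking unique types:
  Token 1: 'cat' -> NEW (unique so far: 1)
  Token 2: 'green' -> NEW (unique so far: 2)
  Token 3: 'or' -> NEW (unique so far: 3)
  Token 4: 'lost' -> NEW (unique so far: 4)
  Token 5: 'never' -> NEW (unique so far: 5)
  Token 6: 'without' -> NEW (unique so far: 6)
  Token 7: 'never' -> duplicate (unique so far: 6)
  Token 8: 'green' -> duplicate (unique so far: 6)
  Token 9: 'quickly' -> NEW (unique so far: 7)
  Token 10: 'reads' -> NEW (unique so far: 8)
  Token 11: 'horse' -> NEW (unique so far: 9)
  Token 12: 'warm' -> NEW (unique so far: 10)
  Token 13: 'slow' -> NEW (unique so far: 11)
  Token 14: 'tree' -> NEW (unique so far: 12)
Unique types: ('cat', 'green', 'horse', 'lost', 'never', 'or', 'quickly', 'reads', 'slow', 'tree', 'warm', 'without')
Vocabulary size: 12

12


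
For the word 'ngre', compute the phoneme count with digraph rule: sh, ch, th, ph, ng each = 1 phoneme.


Parsing 'ngre' greedily, digraphs first:
  'ng' -> digraph (1 consonant phoneme) (phonemes so far: 1)
  'r' -> consonant phoneme (phonemes so far: 2)
  'e' -> vowel phoneme (phonemes so far: 3)
Total phonemes: 3

3


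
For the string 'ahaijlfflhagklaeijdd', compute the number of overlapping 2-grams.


String 'ahaijlfflhagklaeijdd' has length L = 20.
Number of overlapping n-grams = L - n + 1
Substituting: 20 - 2 + 1 = 19

19


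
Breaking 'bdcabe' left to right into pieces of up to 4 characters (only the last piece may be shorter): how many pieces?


'bdcabe' has 6 characters.
Chunking with max size 4:
  Chunk 1: 'bdca' (positions 0-3)
  Chunk 2: 'be' (positions 4-5)
Total chunks: ceil(6 / 4) = 2

2


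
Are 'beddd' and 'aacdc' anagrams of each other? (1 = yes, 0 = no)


Sort characters of 'beddd': 'bddde'
Sort characters of 'aacdc': 'aaccd'
Sorted forms differ -> they are NOT anagrams
Result: 0

0


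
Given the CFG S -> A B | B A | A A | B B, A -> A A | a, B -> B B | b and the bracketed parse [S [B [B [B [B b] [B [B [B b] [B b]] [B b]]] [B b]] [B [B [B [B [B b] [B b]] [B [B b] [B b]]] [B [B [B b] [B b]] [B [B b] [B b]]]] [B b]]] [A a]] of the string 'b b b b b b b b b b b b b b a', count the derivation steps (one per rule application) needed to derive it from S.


Every bracketed nonterminal node [X ...] in the tree is produced by exactly one rule application.
Reading the tree off as a leftmost derivation:
  Step 1: S  =>  B A   (applied S -> B A)
  Step 2: B A  =>  B B A   (applied B -> B B)
  Step 3: B B A  =>  B B B A   (applied B -> B B)
  Step 4: B B B A  =>  B B B B A   (applied B -> B B)
  Step 5: B B B B A  =>  b B B B A   (applied B -> b)
  Step 6: b B B B A  =>  b B B B B A   (applied B -> B B)
  Step 7: b B B B B A  =>  b B B B B B A   (applied B -> B B)
  Step 8: b B B B B B A  =>  b b B B B B A   (applied B -> b)
  Step 9: b b B B B B A  =>  b b b B B B A   (applied B -> b)
  Step 10: b b b B B B A  =>  b b b b B B A   (applied B -> b)
  Step 11: b b b b B B A  =>  b b b b b B A   (applied B -> b)
  Step 12: b b b b b B A  =>  b b b b b B B A   (applied B -> B B)
  Step 13: b b b b b B B A  =>  b b b b b B B B A   (applied B -> B B)
  Step 14: b b b b b B B B A  =>  b b b b b B B B B A   (applied B -> B B)
  Step 15: b b b b b B B B B A  =>  b b b b b B B B B B A   (applied B -> B B)
  Step 16: b b b b b B B B B B A  =>  b b b b b b B B B B A   (applied B -> b)
  Step 17: b b b b b b B B B B A  =>  b b b b b b b B B B A   (applied B -> b)
  Step 18: b b b b b b b B B B A  =>  b b b b b b b B B B B A   (applied B -> B B)
  Step 19: b b b b b b b B B B B A  =>  b b b b b b b b B B B A   (applied B -> b)
  Step 20: b b b b b b b b B B B A  =>  b b b b b b b b b B B A   (applied B -> b)
  Step 21: b b b b b b b b b B B A  =>  b b b b b b b b b B B B A   (applied B -> B B)
  Step 22: b b b b b b b b b B B B A  =>  b b b b b b b b b B B B B A   (applied B -> B B)
  Step 23: b b b b b b b b b B B B B A  =>  b b b b b b b b b b B B B A   (applied B -> b)
  Step 24: b b b b b b b b b b B B B A  =>  b b b b b b b b b b b B B A   (applied B -> b)
  Step 25: b b b b b b b b b b b B B A  =>  b b b b b b b b b b b B B B A   (applied B -> B B)
  Step 26: b b b b b b b b b b b B B B A  =>  b b b b b b b b b b b b B B A   (applied B -> b)
  Step 27: b b b b b b b b b b b b B B A  =>  b b b b b b b b b b b b b B A   (applied B -> b)
  Step 28: b b b b b b b b b b b b b B A  =>  b b b b b b b b b b b b b b A   (applied B -> b)
  Step 29: b b b b b b b b b b b b b b A  =>  b b b b b b b b b b b b b b a   (applied A -> a)
Final yield: b b b b b b b b b b b b b b a
Total rewrite steps: 29

29


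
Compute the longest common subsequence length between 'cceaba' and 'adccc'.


DP table for LCS of 'cceaba' and 'adccc':
       a  d  c  c  c
    0  0  0  0  0  0
  c 0  0  0  1  1  1
  c 0  0  0  1  2  2
  e 0  0  0  1  2  2
  a 0  1  1  1  2  2
  b 0  1  1  1  2  2
  a 0  1  1  1  2  2
LCS: 'cc'
LCS length = 2

2


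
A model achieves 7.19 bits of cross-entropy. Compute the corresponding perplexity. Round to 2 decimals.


Perplexity formula: PP = 2^H
H = 7.19
PP = 2^7.19
Decompose: 2^7.19 = 2^7 * 2^0.19
2^7 = 128, 2^0.19 ~ 1.1407637
PP ~ 128 * 1.1407637 = 146.0177536
Rounded to 2 decimals: 146.02

146.02


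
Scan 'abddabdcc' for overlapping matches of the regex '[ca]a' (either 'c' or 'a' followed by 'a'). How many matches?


Pattern: [ca]a means either 'c' or 'a' followed by 'a'.
Scanning 'abddabdcc' position-by-position:
  Pos 0: window 'ab' -> no
  Pos 1: window 'bd' -> no
  Pos 2: window 'dd' -> no
  Pos 3: window 'da' -> no
  Pos 4: window 'ab' -> no
  Pos 5: window 'bd' -> no
  Pos 6: window 'dc' -> no
  Pos 7: window 'cc' -> no
  Pos 8: window 'c' -> no
Total matches: 0

0


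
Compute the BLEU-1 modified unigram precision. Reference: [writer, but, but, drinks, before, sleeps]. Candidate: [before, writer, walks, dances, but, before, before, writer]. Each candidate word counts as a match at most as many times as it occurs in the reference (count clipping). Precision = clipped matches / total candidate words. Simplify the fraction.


Reference word counts: {'before': 1, 'but': 2, 'drinks': 1, 'sleeps': 1, 'writer': 1}
Checking each candidate word (with clipping):
  'before' -> in reference (ref count 1, used 1/1) -> match (matches: 1)
  'writer' -> in reference (ref count 1, used 1/1) -> match (matches: 2)
  'walks' -> not in reference -> no match (matches: 2)
  'dances' -> not in reference -> no match (matches: 2)
  'but' -> in reference (ref count 2, used 1/2) -> match (matches: 3)
  'before' -> ref count 1 already used up (1/1) -> clipped, no match (matches: 3)
  'before' -> ref count 1 already used up (1/1) -> clipped, no match (matches: 3)
  'writer' -> ref count 1 already used up (1/1) -> clipped, no match (matches: 3)
Clipped matches: 3, Candidate length: 8
Precision = 3/8

3/8


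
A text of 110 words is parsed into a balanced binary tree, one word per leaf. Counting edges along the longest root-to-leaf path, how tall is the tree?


In a balanced binary tree with n leaves the deepest leaf is ceil(log2(n)) edges below the root.
log2(110) = 6.7814
ceil(6.7814) = 7
height (edges) = 7

7


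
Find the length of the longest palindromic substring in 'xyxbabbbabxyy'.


Scanning 'xyxbabbbabxyy' for palindromic substrings.
Substring at positions 1-11: 'yxbabbbabxy'.
Check: reverse('yxbabbbabxy') = 'yxbabbbabxy' -> palindrome confirmed.
Neighbouring characters ('x' / 'y') break symmetry, so it cannot extend further.
No longer palindromic substring exists; longest length = 11

11


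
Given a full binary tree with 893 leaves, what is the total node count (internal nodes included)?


Leaf nodes (terminals): 893
Internal nodes = n - 1 = 893 - 1 = 892
Total = leaves + internal = 893 + 892 = 1785

1785


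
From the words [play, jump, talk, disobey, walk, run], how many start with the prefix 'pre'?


Checking each word for prefix 'pre':
  'play' -> no (count: 0)
  'jump' -> no (count: 0)
  'talk' -> no (count: 0)
  'disobey' -> no (count: 0)
  'walk' -> no (count: 0)
  'run' -> no (count: 0)
Total with prefix 'pre': 0

0


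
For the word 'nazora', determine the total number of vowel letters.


Scanning each character of 'nazora':
  Position 1: 'n' -> consonant (running count: 0)
  Position 2: 'a' -> vowel (running count: 1)
  Position 3: 'z' -> consonant (running count: 1)
  Position 4: 'o' -> vowel (running count: 2)
  Position 5: 'r' -> consonant (running count: 2)
  Position 6: 'a' -> vowel (running count: 3)
Total vowels: 3

3


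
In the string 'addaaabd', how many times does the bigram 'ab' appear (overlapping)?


Scanning 'addaaabd' for bigram 'ab':
  Position 0: 'ad' -> no
  Position 1: 'dd' -> no
  Position 2: 'da' -> no
  Position 3: 'aa' -> no
  Position 4: 'aa' -> no
  Position 5: 'ab' -> MATCH
  Position 6: 'bd' -> no
Total matches: 1

1


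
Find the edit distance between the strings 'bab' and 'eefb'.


Building DP table for s1='bab' (len 3) and s2='eefb' (len 4):
       e  e  f  b
    0  1  2  3  4
  b 1  1  2  3  3
  a 2  2  2  3  4
  b 3  3  3  3  3
Edit distance = dp[3][4] = 3

3


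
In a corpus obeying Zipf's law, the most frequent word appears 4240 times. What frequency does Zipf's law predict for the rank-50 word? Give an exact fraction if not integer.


Zipf's law: freq(rank) = f1 / rank
f1 = 4240, rank = 50
freq = 4240 / 50
GCD(4240, 50) = 10
Simplified: 424/5

424/5


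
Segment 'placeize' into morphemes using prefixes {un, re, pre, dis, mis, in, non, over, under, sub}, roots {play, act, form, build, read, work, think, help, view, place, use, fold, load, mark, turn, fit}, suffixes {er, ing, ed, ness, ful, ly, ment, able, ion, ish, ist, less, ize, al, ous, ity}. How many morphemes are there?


Segmenting 'placeize' against the inventory:
  'place' -> root (morpheme 1)
  'ize' -> suffix (morpheme 2)
Total morphemes: 2

2


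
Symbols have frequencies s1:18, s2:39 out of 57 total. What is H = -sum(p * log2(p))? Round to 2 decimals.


Computing entropy H = -sum(p_i * log2(p_i)):
  s1: p = 18/57 = 0.3158, -p*log2(p) = 0.5251
  s2: p = 39/57 = 0.6842, -p*log2(p) = 0.3746
H = sum of terms = 0.8997
Rounded to 2 decimals: 0.90

0.90


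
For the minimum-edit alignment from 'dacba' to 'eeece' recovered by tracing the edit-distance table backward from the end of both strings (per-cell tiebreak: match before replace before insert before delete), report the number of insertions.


Edit distance = 5. Backtracking from cell (5, 5) with preference match > replace > insert > delete,
then listing the resulting alignment 'dacba' -> 'eeece' left to right:
  Step 1: replace d->e
  Step 2: replace a->e
  Step 3: replace c->e
  Step 4: replace b->c
  Step 5: replace a->e
Total insertions: 0

0


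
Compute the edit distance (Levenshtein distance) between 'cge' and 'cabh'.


Building DP table for s1='cge' (len 3) and s2='cabh' (len 4):
       c  a  b  h
    0  1  2  3  4
  c 1  0  1  2  3
  g 2  1  1  2  3
  e 3  2  2  2  3
Edit distance = dp[3][4] = 3

3


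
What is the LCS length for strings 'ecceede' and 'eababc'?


DP table for LCS of 'ecceede' and 'eababc':
       e  a  b  a  b  c
    0  0  0  0  0  0  0
  e 0  1  1  1  1  1  1
  c 0  1  1  1  1  1  2
  c 0  1  1  1  1  1  2
  e 0  1  1  1  1  1  2
  e 0  1  1  1  1  1  2
  d 0  1  1  1  1  1  2
  e 0  1  1  1  1  1  2
LCS: 'ec'
LCS length = 2

2


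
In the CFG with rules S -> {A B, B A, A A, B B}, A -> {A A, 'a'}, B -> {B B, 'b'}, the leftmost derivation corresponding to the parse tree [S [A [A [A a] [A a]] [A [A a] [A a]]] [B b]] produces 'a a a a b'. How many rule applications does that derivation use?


Every bracketed nonterminal node [X ...] in the tree is produced by exactly one rule application.
Reading the tree off as a leftmost derivation:
  Step 1: S  =>  A B   (applied S -> A B)
  Step 2: A B  =>  A A B   (applied A -> A A)
  Step 3: A A B  =>  A A A B   (applied A -> A A)
  Step 4: A A A B  =>  a A A B   (applied A -> a)
  Step 5: a A A B  =>  a a A B   (applied A -> a)
  Step 6: a a A B  =>  a a A A B   (applied A -> A A)
  Step 7: a a A A B  =>  a a a A B   (applied A -> a)
  Step 8: a a a A B  =>  a a a a B   (applied A -> a)
  Step 9: a a a a B  =>  a a a a b   (applied B -> b)
Final yield: a a a a b
Total rewrite steps: 9

9


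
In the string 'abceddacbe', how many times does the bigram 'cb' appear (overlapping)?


Scanning 'abceddacbe' for bigram 'cb':
  Position 0: 'ab' -> no
  Position 1: 'bc' -> no
  Position 2: 'ce' -> no
  Position 3: 'ed' -> no
  Position 4: 'dd' -> no
  Position 5: 'da' -> no
  Position 6: 'ac' -> no
  Position 7: 'cb' -> MATCH
  Position 8: 'be' -> no
Total matches: 1

1


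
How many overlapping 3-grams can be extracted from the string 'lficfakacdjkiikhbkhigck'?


String 'lficfakacdjkiikhbkhigck' has length L = 23.
Number of overlapping n-grams = L - n + 1
Substituting: 23 - 3 + 1 = 21

21


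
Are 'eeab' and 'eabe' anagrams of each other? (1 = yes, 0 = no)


Sort characters of 'eeab': 'abee'
Sort characters of 'eabe': 'abee'
Sorted forms match -> they ARE anagrams
Result: 1

1


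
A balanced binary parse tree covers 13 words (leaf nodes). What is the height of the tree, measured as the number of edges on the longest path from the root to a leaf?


In a balanced binary tree with n leaves the deepest leaf is ceil(log2(n)) edges below the root.
log2(13) = 3.7004
ceil(3.7004) = 4
height (edges) = 4

4


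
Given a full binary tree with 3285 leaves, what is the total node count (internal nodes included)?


Leaf nodes (terminals): 3285
Internal nodes = n - 1 = 3285 - 1 = 3284
Total = leaves + internal = 3285 + 3284 = 6569

6569


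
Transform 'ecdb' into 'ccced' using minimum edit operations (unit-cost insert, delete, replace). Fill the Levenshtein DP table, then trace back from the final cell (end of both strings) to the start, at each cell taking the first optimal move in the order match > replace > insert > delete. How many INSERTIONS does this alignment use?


Edit distance = 4. Backtracking from cell (4, 5) with preference match > replace > insert > delete,
then listing the resulting alignment 'ecdb' -> 'ccced' left to right:
  Step 1: insert 'c' [insertion #1]
  Step 2: replace e->c
  Step 3: keep 'c'
  Step 4: replace d->e
  Step 5: replace b->d
Total insertions: 1

1


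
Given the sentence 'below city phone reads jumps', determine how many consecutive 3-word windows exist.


Word trigrams from [5] words:
  Trigram 1: (below city phone)
  Trigram 2: (city phone reads)
  Trigram 3: (phone reads jumps)
Total word trigrams: 5 - 2 = 3

3


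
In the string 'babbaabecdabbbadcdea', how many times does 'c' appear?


Scanning 'babbaabecdabbbadcdea' for 'c':
  Position 8: 'c' -> MATCH (count: 1)
  Position 16: 'c' -> MATCH (count: 2)
Total occurrences of 'c': 2

2


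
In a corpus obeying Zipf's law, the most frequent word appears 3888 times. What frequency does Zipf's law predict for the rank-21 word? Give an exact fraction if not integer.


Zipf's law: freq(rank) = f1 / rank
f1 = 3888, rank = 21
freq = 3888 / 21
GCD(3888, 21) = 3
Simplified: 1296/7

1296/7


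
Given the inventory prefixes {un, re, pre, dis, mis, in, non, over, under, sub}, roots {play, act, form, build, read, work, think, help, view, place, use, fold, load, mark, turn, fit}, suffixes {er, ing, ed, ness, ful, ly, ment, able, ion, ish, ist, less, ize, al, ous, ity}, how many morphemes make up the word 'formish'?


Segmenting 'formish' against the inventory:
  'form' -> root (morpheme 1)
  'ish' -> suffix (morpheme 2)
Total morphemes: 2

2


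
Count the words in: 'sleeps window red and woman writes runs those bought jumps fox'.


Counting words by splitting on spaces:
  Word 1: 'sleeps'
  Word 2: 'window'
  Word 3: 'red'
  Word 4: 'and'
  Word 5: 'woman'
  Word 6: 'writes'
  Word 7: 'runs'
  Word 8: 'those'
  Word 9: 'bought'
  Word 10: 'jumps'
  Word 11: 'fox'
Total words: 11

11


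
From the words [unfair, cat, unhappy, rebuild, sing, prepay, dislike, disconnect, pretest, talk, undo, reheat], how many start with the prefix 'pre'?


Checking each word for prefix 'pre':
  'unfair' -> no (count: 0)
  'cat' -> no (count: 0)
  'unhappy' -> no (count: 0)
  'rebuild' -> no (count: 0)
  'sing' -> no (count: 0)
  'prepay' -> YES, starts with 'pre' (count: 1)
  'dislike' -> no (count: 1)
  'disconnect' -> no (count: 1)
  'pretest' -> YES, starts with 'pre' (count: 2)
  'talk' -> no (count: 2)
  'undo' -> no (count: 2)
  'reheat' -> no (count: 2)
Total with prefix 'pre': 2

2


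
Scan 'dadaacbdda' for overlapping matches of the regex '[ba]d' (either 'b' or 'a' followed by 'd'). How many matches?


Pattern: [ba]d means either 'b' or 'a' followed by 'd'.
Scanning 'dadaacbdda' position-by-position:
  Pos 0: window 'da' -> no
  Pos 1: window 'ad' -> MATCH
  Pos 2: window 'da' -> no
  Pos 3: window 'aa' -> no
  Pos 4: window 'ac' -> no
  Pos 5: window 'cb' -> no
  Pos 6: window 'bd' -> MATCH
  Pos 7: window 'dd' -> no
  Pos 8: window 'da' -> no
  Pos 9: window 'a' -> no
Total matches: 2

2


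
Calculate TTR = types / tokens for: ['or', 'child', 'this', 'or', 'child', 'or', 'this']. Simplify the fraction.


Tokens: 7
Unique types: ('child', 'or', 'this') = 3
TTR = 3/7
Already in lowest terms.

3/7


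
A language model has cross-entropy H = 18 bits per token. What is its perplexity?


Perplexity formula: PP = 2^H
H = 18
PP = 2^18
PP = 2^18 = 262144

262144


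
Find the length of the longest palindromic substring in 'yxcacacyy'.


Scanning 'yxcacacyy' for palindromic substrings.
Substring at positions 2-6: 'cacac'.
Check: reverse('cacac') = 'cacac' -> palindrome confirmed.
Neighbouring characters ('x' / 'y') break symmetry, so it cannot extend further.
No longer palindromic substring exists; longest length = 5

5


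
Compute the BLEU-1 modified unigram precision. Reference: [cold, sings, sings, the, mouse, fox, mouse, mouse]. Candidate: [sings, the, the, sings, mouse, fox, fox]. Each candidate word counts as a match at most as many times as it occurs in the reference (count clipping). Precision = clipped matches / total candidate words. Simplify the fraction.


Reference word counts: {'cold': 1, 'fox': 1, 'mouse': 3, 'sings': 2, 'the': 1}
Checking each candidate word (with clipping):
  'sings' -> in reference (ref count 2, used 1/2) -> match (matches: 1)
  'the' -> in reference (ref count 1, used 1/1) -> match (matches: 2)
  'the' -> ref count 1 already used up (1/1) -> clipped, no match (matches: 2)
  'sings' -> in reference (ref count 2, used 2/2) -> match (matches: 3)
  'mouse' -> in reference (ref count 3, used 1/3) -> match (matches: 4)
  'fox' -> in reference (ref count 1, used 1/1) -> match (matches: 5)
  'fox' -> ref count 1 already used up (1/1) -> clipped, no match (matches: 5)
Clipped matches: 5, Candidate length: 7
Precision = 5/7

5/7


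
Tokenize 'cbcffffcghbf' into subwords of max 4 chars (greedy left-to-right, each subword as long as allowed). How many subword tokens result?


'cbcffffcghbf' has 12 characters.
Chunking with max size 4:
  Chunk 1: 'cbcf' (positions 0-3)
  Chunk 2: 'fffc' (positions 4-7)
  Chunk 3: 'ghbf' (positions 8-11)
Total chunks: ceil(12 / 4) = 3

3


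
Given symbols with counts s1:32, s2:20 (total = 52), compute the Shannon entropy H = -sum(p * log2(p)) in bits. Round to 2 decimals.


Computing entropy H = -sum(p_i * log2(p_i)):
  s1: p = 32/52 = 0.6154, -p*log2(p) = 0.4310
  s2: p = 20/52 = 0.3846, -p*log2(p) = 0.5302
H = sum of terms = 0.9612
Rounded to 2 decimals: 0.96

0.96


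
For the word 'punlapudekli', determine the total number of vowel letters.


Scanning each character of 'punlapudekli':
  Position 1: 'p' -> consonant (running count: 0)
  Position 2: 'u' -> vowel (running count: 1)
  Position 3: 'n' -> consonant (running count: 1)
  Position 4: 'l' -> consonant (running count: 1)
  Position 5: 'a' -> vowel (running count: 2)
  Position 6: 'p' -> consonant (running count: 2)
  Position 7: 'u' -> vowel (running count: 3)
  Position 8: 'd' -> consonant (running count: 3)
  Position 9: 'e' -> vowel (running count: 4)
  Position 10: 'k' -> consonant (running count: 4)
  Position 11: 'l' -> consonant (running count: 4)
  Position 12: 'i' -> vowel (running count: 5)
Total vowels: 5

5


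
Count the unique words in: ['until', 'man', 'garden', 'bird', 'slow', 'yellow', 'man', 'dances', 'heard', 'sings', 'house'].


Listing all tokens and tracking unique types:
  Token 1: 'until' -> NEW (unique so far: 1)
  Token 2: 'man' -> NEW (unique so far: 2)
  Token 3: 'garden' -> NEW (unique so far: 3)
  Token 4: 'bird' -> NEW (unique so far: 4)
  Token 5: 'slow' -> NEW (unique so far: 5)
  Token 6: 'yellow' -> NEW (unique so far: 6)
  Token 7: 'man' -> duplicate (unique so far: 6)
  Token 8: 'dances' -> NEW (unique so far: 7)
  Token 9: 'heard' -> NEW (unique so far: 8)
  Token 10: 'sings' -> NEW (unique so far: 9)
  Token 11: 'house' -> NEW (unique so far: 10)
Unique types: ('bird', 'dances', 'garden', 'heard', 'house', 'man', 'sings', 'slow', 'until', 'yellow')
Vocabulary size: 10

10


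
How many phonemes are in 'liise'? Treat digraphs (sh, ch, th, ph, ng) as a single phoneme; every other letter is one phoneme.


Parsing 'liise' greedily, digraphs first:
  'l' -> consonant phoneme (phonemes so far: 1)
  'i' -> vowel phoneme (phonemes so far: 2)
  'i' -> vowel phoneme (phonemes so far: 3)
  's' -> consonant phoneme (phonemes so far: 4)
  'e' -> vowel phoneme (phonemes so far: 5)
Total phonemes: 5

5


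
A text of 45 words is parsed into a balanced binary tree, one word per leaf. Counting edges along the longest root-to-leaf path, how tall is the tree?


In a balanced binary tree with n leaves the deepest leaf is ceil(log2(n)) edges below the root.
log2(45) = 5.4919
ceil(5.4919) = 6
height (edges) = 6

6


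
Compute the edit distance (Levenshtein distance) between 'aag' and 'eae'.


Building DP table for s1='aag' (len 3) and s2='eae' (len 3):
       e  a  e
    0  1  2  3
  a 1  1  1  2
  a 2  2  1  2
  g 3  3  2  2
Edit distance = dp[3][3] = 2

2


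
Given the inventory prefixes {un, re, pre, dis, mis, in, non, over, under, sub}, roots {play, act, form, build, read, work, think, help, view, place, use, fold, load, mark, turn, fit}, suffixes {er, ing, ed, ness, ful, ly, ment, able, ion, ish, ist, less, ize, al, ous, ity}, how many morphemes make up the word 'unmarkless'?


Segmenting 'unmarkless' against the inventory:
  'un' -> prefix (morpheme 1)
  'mark' -> root (morpheme 2)
  'less' -> suffix (morpheme 3)
Total morphemes: 3

3


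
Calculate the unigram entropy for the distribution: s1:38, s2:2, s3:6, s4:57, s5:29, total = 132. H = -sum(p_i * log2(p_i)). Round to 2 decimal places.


Computing entropy H = -sum(p_i * log2(p_i)):
  s1: p = 38/132 = 0.2879, -p*log2(p) = 0.5172
  s2: p = 2/132 = 0.0152, -p*log2(p) = 0.0916
  s3: p = 6/132 = 0.0455, -p*log2(p) = 0.2027
  s4: p = 57/132 = 0.4318, -p*log2(p) = 0.5231
  s5: p = 29/132 = 0.2197, -p*log2(p) = 0.4803
H = sum of terms = 1.8149
Rounded to 2 decimals: 1.81

1.81


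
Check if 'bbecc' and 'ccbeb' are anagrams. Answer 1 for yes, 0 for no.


Sort characters of 'bbecc': 'bbcce'
Sort characters of 'ccbeb': 'bbcce'
Sorted forms match -> they ARE anagrams
Result: 1

1


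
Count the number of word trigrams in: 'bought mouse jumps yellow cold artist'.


Word trigrams from [6] words:
  Trigram 1: (bought mouse jumps)
  Trigram 2: (mouse jumps yellow)
  Trigram 3: (jumps yellow cold)
  Trigram 4: (yellow cold artist)
Total word trigrams: 6 - 2 = 4

4


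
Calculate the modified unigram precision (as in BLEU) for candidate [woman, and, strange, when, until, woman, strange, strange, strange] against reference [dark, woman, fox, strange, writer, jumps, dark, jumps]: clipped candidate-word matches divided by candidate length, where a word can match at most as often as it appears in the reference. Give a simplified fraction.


Reference word counts: {'dark': 2, 'fox': 1, 'jumps': 2, 'strange': 1, 'woman': 1, 'writer': 1}
Checking each candidate word (with clipping):
  'woman' -> in reference (ref count 1, used 1/1) -> match (matches: 1)
  'and' -> not in reference -> no match (matches: 1)
  'strange' -> in reference (ref count 1, used 1/1) -> match (matches: 2)
  'when' -> not in reference -> no match (matches: 2)
  'until' -> not in reference -> no match (matches: 2)
  'woman' -> ref count 1 already used up (1/1) -> clipped, no match (matches: 2)
  'strange' -> ref count 1 already used up (1/1) -> clipped, no match (matches: 2)
  'strange' -> ref count 1 already used up (1/1) -> clipped, no match (matches: 2)
  'strange' -> ref count 1 already used up (1/1) -> clipped, no match (matches: 2)
Clipped matches: 2, Candidate length: 9
Precision = 2/9

2/9


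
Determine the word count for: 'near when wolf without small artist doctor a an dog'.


Counting words by splitting on spaces:
  Word 1: 'near'
  Word 2: 'when'
  Word 3: 'wolf'
  Word 4: 'without'
  Word 5: 'small'
  Word 6: 'artist'
  Word 7: 'doctor'
  Word 8: 'a'
  Word 9: 'an'
  Word 10: 'dog'
Total words: 10

10


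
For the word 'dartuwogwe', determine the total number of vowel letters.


Scanning each character of 'dartuwogwe':
  Position 1: 'd' -> consonant (running count: 0)
  Position 2: 'a' -> vowel (running count: 1)
  Position 3: 'r' -> consonant (running count: 1)
  Position 4: 't' -> consonant (running count: 1)
  Position 5: 'u' -> vowel (running count: 2)
  Position 6: 'w' -> consonant (running count: 2)
  Position 7: 'o' -> vowel (running count: 3)
  Position 8: 'g' -> consonant (running count: 3)
  Position 9: 'w' -> consonant (running count: 3)
  Position 10: 'e' -> vowel (running count: 4)
Total vowels: 4

4


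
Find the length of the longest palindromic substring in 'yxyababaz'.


Scanning 'yxyababaz' for palindromic substrings.
Substring at positions 3-7: 'ababa'.
Check: reverse('ababa') = 'ababa' -> palindrome confirmed.
Neighbouring characters ('y' / 'z') break symmetry, so it cannot extend further.
No longer palindromic substring exists; longest length = 5

5


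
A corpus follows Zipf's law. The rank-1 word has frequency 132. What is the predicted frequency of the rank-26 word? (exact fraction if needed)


Zipf's law: freq(rank) = f1 / rank
f1 = 132, rank = 26
freq = 132 / 26
GCD(132, 26) = 2
Simplified: 66/13

66/13


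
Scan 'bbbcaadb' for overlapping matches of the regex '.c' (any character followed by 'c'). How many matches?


Pattern: .c means any character followed by 'c'.
Scanning 'bbbcaadb' position-by-position:
  Pos 0: window 'bb' -> no
  Pos 1: window 'bb' -> no
  Pos 2: window 'bc' -> MATCH
  Pos 3: window 'ca' -> no
  Pos 4: window 'aa' -> no
  Pos 5: window 'ad' -> no
  Pos 6: window 'db' -> no
  Pos 7: window 'b' -> no
Total matches: 1

1


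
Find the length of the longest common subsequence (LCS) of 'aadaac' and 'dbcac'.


DP table for LCS of 'aadaac' and 'dbcac':
       d  b  c  a  c
    0  0  0  0  0  0
  a 0  0  0  0  1  1
  a 0  0  0  0  1  1
  d 0  1  1  1  1  1
  a 0  1  1  1  2  2
  a 0  1  1  1  2  2
  c 0  1  1  2  2  3
LCS: 'dac'
LCS length = 3

3


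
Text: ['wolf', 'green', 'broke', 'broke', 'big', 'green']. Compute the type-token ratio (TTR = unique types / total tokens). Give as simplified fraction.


Tokens: 6
Unique types: ('big', 'broke', 'green', 'wolf') = 4
TTR = 4/6
Simplify: divide both by 2 -> 2/3
TTR = 2/3

2/3


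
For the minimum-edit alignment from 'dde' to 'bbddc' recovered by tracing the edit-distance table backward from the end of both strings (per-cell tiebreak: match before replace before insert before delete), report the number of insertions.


Edit distance = 3. Backtracking from cell (3, 5) with preference match > replace > insert > delete,
then listing the resulting alignment 'dde' -> 'bbddc' left to right:
  Step 1: insert 'b' [insertion #1]
  Step 2: insert 'b' [insertion #2]
  Step 3: keep 'd'
  Step 4: keep 'd'
  Step 5: replace e->c
Total insertions: 2

2


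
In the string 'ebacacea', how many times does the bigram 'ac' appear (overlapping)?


Scanning 'ebacacea' for bigram 'ac':
  Position 0: 'eb' -> no
  Position 1: 'ba' -> no
  Position 2: 'ac' -> MATCH
  Position 3: 'ca' -> no
  Position 4: 'ac' -> MATCH
  Position 5: 'ce' -> no
  Position 6: 'ea' -> no
Total matches: 2

2


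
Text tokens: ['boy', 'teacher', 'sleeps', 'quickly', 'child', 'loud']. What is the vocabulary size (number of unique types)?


Listing all tokens and tracking unique types:
  Token 1: 'boy' -> NEW (unique so far: 1)
  Token 2: 'teacher' -> NEW (unique so far: 2)
  Token 3: 'sleeps' -> NEW (unique so far: 3)
  Token 4: 'quickly' -> NEW (unique so far: 4)
  Token 5: 'child' -> NEW (unique so far: 5)
  Token 6: 'loud' -> NEW (unique so far: 6)
Unique types: ('boy', 'child', 'loud', 'quickly', 'sleeps', 'teacher')
Vocabulary size: 6

6
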